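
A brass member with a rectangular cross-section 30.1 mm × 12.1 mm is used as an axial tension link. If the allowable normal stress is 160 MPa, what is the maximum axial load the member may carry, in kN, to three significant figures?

58.3 kN

A = 364.2 mm².
P_max = σ_allow · A = 160 · 364.2 = 58270 N = 58.27 kN.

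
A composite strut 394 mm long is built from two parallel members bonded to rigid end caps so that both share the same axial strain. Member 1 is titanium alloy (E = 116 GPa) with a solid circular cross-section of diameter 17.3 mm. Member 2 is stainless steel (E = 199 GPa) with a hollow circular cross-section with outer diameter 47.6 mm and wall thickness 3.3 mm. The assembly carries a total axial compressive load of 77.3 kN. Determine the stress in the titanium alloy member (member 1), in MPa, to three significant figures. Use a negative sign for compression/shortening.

-75.6 MPa

A_1 = 235.1 mm².
A_2 = 459.3 mm².
Equal strain + equilibrium ⇒ each member carries load in proportion to AE: A₁E₁ = 27270000 N, A₂E₂ = 91390000 N, ΣAE = 118700000 N.
σ₁ = P·E₁/ΣAE = -77300·116000/118700000 = -75.57 MPa.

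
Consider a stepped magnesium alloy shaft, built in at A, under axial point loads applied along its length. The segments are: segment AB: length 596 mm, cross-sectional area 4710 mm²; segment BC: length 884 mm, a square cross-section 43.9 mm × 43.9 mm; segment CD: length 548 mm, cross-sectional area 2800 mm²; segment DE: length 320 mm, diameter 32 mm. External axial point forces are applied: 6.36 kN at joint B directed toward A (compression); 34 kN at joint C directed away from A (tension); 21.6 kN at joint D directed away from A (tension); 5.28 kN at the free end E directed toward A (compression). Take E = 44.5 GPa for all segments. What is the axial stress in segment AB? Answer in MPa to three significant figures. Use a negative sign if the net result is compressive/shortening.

9.33 MPa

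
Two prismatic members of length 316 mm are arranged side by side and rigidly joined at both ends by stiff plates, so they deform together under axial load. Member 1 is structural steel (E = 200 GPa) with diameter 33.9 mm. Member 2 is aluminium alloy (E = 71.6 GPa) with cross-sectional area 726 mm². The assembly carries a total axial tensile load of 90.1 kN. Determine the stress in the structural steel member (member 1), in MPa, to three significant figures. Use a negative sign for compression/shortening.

77.5 MPa

A_1 = 902.6 mm².
Equal strain + equilibrium ⇒ each member carries load in proportion to AE: A₁E₁ = 180500000 N, A₂E₂ = 51980000 N, ΣAE = 232500000 N.
σ₁ = P·E₁/ΣAE = 90100·200000/232500000 = 77.51 MPa.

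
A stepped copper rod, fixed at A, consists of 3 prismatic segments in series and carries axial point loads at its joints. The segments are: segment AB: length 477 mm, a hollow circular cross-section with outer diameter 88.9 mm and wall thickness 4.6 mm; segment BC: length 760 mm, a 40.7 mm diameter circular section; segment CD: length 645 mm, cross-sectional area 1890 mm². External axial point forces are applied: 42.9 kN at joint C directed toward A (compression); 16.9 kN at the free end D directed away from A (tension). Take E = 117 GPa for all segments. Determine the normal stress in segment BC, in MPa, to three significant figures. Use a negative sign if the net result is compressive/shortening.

Internal axial forces (sectioning from the free end, tension +): N_CD = 16.9 kN, N_BC = -26 kN, N_AB = -26 kN.
A_BC = 1301 mm².
σ_BC = N_BC/A_BC = -26000/1301 = -19.98 MPa.

-20.0 MPa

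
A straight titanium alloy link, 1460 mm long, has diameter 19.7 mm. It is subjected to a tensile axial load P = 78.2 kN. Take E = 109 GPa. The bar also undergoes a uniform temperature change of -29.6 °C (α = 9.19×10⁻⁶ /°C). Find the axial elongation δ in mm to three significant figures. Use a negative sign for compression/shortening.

3.04 mm

A = 304.8 mm².
δ_mech = NL/(AE) = 78200·1460/(304.8·109000) = 3.436 mm.
δ_thermal = αLΔT = 9.19e-6·1460·-29.6 = -0.3972 mm.
δ = δ_mech + δ_thermal = 3.039 mm.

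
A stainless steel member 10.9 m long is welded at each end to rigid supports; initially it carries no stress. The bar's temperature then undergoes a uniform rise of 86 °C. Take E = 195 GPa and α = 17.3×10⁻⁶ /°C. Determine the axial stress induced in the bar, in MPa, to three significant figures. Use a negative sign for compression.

-290 MPa

Free thermal expansion αLΔT = 17.3e-6 · 10900 · 86 = 16.22 mm.
The walls impose strain ε = −(16.22)/10900 = -1.4878e-03; σ = Eε = 195000 · -1.4878e-03 = -290.1 MPa.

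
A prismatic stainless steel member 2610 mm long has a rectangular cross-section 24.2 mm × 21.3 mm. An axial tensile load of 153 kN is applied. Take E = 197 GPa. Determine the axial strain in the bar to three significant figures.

0.00151

A = 515.5 mm².
σ = N/A = 296.8 MPa; ε = σ/E = 296.8/197000 = 1.507e-03.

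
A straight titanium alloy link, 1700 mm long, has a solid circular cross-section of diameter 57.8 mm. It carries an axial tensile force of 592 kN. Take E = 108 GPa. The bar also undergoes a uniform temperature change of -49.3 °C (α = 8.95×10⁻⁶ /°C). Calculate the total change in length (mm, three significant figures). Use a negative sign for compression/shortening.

A = 2624 mm².
δ_mech = NL/(AE) = 592000·1700/(2624·108000) = 3.551 mm.
δ_thermal = αLΔT = 8.95e-6·1700·-49.3 = -0.7501 mm.
δ = δ_mech + δ_thermal = 2.801 mm.

2.80 mm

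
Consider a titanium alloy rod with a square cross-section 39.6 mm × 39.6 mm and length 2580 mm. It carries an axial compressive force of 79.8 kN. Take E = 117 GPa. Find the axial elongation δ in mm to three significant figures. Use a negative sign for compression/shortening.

-1.12 mm

A = 1568 mm².
δ_mech = NL/(AE) = -79800·2580/(1568·117000) = -1.122 mm.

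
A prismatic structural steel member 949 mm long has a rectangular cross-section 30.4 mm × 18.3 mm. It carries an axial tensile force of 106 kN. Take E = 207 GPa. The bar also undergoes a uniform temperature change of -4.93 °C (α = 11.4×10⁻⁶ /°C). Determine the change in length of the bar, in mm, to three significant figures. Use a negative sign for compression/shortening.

A = 556.3 mm².
δ_mech = NL/(AE) = 106000·949/(556.3·207000) = 0.8735 mm.
δ_thermal = αLΔT = 11.4e-6·949·-4.93 = -0.05334 mm.
δ = δ_mech + δ_thermal = 0.8202 mm.

0.820 mm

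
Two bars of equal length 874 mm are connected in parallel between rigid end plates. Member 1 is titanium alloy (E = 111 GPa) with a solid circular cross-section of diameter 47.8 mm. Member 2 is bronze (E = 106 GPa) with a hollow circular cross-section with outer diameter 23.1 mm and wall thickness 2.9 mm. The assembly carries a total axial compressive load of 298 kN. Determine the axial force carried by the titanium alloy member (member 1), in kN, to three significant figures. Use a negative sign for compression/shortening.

A_1 = 1795 mm².
A_2 = 184 mm².
Equal strain + equilibrium ⇒ each member carries load in proportion to AE: A₁E₁ = 199200000 N, A₂E₂ = 19510000 N, ΣAE = 218700000 N.
F₁ = P·A₁E₁/ΣAE = -298000·199200000/218700000 = -271400 N.

-271 kN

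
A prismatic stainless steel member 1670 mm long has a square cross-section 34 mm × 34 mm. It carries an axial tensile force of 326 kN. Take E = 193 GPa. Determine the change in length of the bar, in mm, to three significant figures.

2.44 mm

A = 1156 mm².
δ_mech = NL/(AE) = 326000·1670/(1156·193000) = 2.44 mm.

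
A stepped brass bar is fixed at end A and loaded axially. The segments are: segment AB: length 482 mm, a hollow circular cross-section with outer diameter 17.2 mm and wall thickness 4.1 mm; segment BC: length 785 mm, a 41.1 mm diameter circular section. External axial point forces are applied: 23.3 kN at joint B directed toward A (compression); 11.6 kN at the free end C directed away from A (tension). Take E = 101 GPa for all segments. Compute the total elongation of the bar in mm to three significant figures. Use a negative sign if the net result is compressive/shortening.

-0.263 mm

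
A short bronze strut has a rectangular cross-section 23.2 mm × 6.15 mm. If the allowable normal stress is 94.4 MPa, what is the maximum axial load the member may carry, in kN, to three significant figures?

A = 142.7 mm².
P_max = σ_allow · A = 94.4 · 142.7 = 13470 N = 13.47 kN.

13.5 kN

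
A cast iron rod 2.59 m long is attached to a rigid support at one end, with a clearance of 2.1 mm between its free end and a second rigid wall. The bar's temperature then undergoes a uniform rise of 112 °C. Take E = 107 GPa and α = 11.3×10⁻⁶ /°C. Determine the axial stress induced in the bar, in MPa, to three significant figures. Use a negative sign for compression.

Free thermal expansion αLΔT = 11.3e-6 · 2590 · 112 = 3.278 mm.
The walls engage after the gap closes; constrained expansion = 3.278 − 2.1 = 1.178 mm.
The walls impose strain ε = −(1.178)/2590 = -4.5479e-04; σ = Eε = 107000 · -4.5479e-04 = -48.66 MPa.

-48.7 MPa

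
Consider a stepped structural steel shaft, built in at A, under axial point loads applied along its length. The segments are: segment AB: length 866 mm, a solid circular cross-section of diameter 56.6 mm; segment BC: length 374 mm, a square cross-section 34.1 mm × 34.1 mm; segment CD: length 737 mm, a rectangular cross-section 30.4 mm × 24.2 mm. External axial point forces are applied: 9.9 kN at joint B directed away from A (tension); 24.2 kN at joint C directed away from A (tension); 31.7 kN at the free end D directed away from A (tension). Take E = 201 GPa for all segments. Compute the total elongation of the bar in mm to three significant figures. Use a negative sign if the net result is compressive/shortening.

0.360 mm

Internal axial forces (sectioning from the free end, tension +): N_CD = 31.7 kN, N_BC = 55.9 kN, N_AB = 65.8 kN.
A_AB = 2516 mm².
A_BC = 1163 mm².
A_CD = 735.7 mm².
δ_AB = 65800·866/(2516·201000) = 0.1127 mm
δ_BC = 55900·374/(1163·201000) = 0.08945 mm
δ_CD = 31700·737/(735.7·201000) = 0.158 mm
δ = Σδ_i = 0.3601 mm.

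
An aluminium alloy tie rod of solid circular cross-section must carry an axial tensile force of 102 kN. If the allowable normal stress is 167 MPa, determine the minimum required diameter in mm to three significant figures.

Required area A ≥ P/σ_allow = 102000/167 = 610.8 mm².
For a solid circular section, d ≥ √(4A/π) = 27.89 mm.

27.9 mm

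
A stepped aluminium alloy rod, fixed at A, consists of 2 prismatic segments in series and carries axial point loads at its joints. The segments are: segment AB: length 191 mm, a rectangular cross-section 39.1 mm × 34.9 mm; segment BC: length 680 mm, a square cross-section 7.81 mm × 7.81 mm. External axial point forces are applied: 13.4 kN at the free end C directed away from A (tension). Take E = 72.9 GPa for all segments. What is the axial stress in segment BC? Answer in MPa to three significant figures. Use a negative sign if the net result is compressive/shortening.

Internal axial forces (sectioning from the free end, tension +): N_BC = 13.4 kN, N_AB = 13.4 kN.
A_BC = 61 mm².
σ_BC = N_BC/A_BC = 13400/61 = 219.7 MPa.

220 MPa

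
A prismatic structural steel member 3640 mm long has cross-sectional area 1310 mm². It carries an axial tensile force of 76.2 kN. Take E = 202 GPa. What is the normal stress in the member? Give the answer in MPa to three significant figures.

σ = N/A = 76200/1310 = 58.17 MPa.

58.2 MPa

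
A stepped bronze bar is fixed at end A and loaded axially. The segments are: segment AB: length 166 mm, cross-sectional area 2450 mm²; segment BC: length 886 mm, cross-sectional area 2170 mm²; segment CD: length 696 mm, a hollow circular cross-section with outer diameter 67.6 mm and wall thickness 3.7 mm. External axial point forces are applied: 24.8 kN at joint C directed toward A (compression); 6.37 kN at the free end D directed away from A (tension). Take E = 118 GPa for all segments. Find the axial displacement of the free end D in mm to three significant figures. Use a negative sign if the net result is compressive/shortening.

Internal axial forces (sectioning from the free end, tension +): N_CD = 6.37 kN, N_BC = -18.43 kN, N_AB = -18.43 kN.
A_CD = 742.8 mm².
δ_AB = -18430·166/(2450·118000) = -0.01058 mm
δ_BC = -18430·886/(2170·118000) = -0.06377 mm
δ_CD = 6370·696/(742.8·118000) = 0.05058 mm
δ = Σδ_i = -0.02377 mm.

-0.0238 mm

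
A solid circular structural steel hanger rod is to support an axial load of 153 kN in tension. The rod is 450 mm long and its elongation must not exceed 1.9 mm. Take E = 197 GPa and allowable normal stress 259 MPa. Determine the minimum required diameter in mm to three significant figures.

27.4 mm

Required area A ≥ P/σ_allow = 153000/259 = 590.7 mm².
For a solid circular section, d ≥ √(4A/π) = 27.43 mm.
Elongation limit: A ≥ PL/(Eδ_allow) = 153000·450/(197000·1.9) = 183.9 mm² ⇒ d ≥ 15.3 mm.
The stress limit governs.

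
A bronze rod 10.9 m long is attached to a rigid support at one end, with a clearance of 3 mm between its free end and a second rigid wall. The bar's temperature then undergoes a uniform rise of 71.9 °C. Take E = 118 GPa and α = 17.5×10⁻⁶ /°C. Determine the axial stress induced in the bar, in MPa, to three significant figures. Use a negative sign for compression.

-116 MPa

Free thermal expansion αLΔT = 17.5e-6 · 10900 · 71.9 = 13.71 mm.
The walls engage after the gap closes; constrained expansion = 13.71 − 3 = 10.71 mm.
The walls impose strain ε = −(10.71)/10900 = -9.8302e-04; σ = Eε = 118000 · -9.8302e-04 = -116 MPa.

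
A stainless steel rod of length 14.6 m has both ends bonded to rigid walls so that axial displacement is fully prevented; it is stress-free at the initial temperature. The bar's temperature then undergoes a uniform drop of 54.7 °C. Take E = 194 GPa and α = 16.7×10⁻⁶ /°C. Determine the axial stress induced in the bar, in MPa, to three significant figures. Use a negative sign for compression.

177 MPa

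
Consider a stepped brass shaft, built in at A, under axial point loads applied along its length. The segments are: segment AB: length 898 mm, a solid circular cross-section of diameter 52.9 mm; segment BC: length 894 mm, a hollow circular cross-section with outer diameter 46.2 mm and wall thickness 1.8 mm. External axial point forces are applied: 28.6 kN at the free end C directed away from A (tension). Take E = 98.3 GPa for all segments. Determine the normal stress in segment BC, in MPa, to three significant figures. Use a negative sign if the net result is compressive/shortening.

Internal axial forces (sectioning from the free end, tension +): N_BC = 28.6 kN, N_AB = 28.6 kN.
A_BC = 251.1 mm².
σ_BC = N_BC/A_BC = 28600/251.1 = 113.9 MPa.

114 MPa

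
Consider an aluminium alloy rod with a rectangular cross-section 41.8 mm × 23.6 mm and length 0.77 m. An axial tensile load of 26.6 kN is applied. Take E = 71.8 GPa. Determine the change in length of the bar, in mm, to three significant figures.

A = 986.5 mm².
δ_mech = NL/(AE) = 26600·770/(986.5·71800) = 0.2892 mm.

0.289 mm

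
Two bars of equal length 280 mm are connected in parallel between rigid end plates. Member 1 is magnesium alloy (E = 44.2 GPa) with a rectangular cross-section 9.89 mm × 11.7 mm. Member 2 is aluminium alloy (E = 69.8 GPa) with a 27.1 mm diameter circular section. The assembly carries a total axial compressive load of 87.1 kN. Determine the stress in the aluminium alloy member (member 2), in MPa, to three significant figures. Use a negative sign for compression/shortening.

A_1 = 115.7 mm².
A_2 = 576.8 mm².
Equal strain + equilibrium ⇒ each member carries load in proportion to AE: A₁E₁ = 5115000 N, A₂E₂ = 40260000 N, ΣAE = 45380000 N.
σ₂ = P·E₂/ΣAE = -87100·69800/45380000 = -134 MPa.

-134 MPa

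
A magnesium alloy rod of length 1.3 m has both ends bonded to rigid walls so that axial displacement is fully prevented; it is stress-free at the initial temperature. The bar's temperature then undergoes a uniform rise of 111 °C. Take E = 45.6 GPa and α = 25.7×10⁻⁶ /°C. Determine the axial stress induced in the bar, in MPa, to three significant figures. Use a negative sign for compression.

-130 MPa

Free thermal expansion αLΔT = 25.7e-6 · 1300 · 111 = 3.709 mm.
The walls impose strain ε = −(3.709)/1300 = -2.8527e-03; σ = Eε = 45600 · -2.8527e-03 = -130.1 MPa.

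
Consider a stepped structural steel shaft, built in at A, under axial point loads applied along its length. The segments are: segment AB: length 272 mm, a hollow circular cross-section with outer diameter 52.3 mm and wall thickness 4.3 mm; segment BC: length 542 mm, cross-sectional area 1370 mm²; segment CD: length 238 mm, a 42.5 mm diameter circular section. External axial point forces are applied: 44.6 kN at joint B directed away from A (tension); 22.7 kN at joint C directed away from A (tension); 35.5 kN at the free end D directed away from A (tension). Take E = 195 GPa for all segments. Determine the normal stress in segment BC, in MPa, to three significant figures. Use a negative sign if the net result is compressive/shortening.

42.5 MPa

Internal axial forces (sectioning from the free end, tension +): N_CD = 35.5 kN, N_BC = 58.2 kN, N_AB = 102.8 kN.
σ_BC = N_BC/A_BC = 58200/1370 = 42.48 MPa.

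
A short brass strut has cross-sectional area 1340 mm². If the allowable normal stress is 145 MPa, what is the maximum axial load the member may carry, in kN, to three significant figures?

194 kN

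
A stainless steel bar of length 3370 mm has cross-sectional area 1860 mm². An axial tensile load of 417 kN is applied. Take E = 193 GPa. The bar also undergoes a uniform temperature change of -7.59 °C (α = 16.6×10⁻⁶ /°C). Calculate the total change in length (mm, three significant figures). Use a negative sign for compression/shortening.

3.49 mm

δ_mech = NL/(AE) = 417000·3370/(1860·193000) = 3.915 mm.
δ_thermal = αLΔT = 16.6e-6·3370·-7.59 = -0.4246 mm.
δ = δ_mech + δ_thermal = 3.49 mm.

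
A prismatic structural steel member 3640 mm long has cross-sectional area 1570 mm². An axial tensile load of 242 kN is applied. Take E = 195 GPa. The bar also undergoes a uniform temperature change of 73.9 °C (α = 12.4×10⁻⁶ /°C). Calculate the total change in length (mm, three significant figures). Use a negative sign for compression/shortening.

6.21 mm

δ_mech = NL/(AE) = 242000·3640/(1570·195000) = 2.877 mm.
δ_thermal = αLΔT = 12.4e-6·3640·73.9 = 3.336 mm.
δ = δ_mech + δ_thermal = 6.213 mm.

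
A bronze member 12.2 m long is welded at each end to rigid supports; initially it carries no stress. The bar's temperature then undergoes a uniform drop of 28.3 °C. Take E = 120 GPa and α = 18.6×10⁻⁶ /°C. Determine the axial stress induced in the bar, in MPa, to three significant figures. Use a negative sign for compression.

63.2 MPa

Free thermal expansion αLΔT = 18.6e-6 · 12200 · -28.3 = -6.422 mm.
The walls impose strain ε = −(-6.422)/12200 = 5.2638e-04; σ = Eε = 120000 · 5.2638e-04 = 63.17 MPa.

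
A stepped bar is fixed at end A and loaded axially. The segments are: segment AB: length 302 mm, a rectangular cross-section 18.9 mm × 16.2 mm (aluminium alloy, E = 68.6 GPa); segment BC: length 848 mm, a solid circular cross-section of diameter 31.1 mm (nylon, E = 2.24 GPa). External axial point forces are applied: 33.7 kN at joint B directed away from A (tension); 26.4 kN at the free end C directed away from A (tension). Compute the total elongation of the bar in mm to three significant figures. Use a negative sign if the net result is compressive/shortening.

14.0 mm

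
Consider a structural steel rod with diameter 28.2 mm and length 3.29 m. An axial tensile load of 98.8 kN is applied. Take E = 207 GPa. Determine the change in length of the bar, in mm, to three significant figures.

A = 624.6 mm².
δ_mech = NL/(AE) = 98800·3290/(624.6·207000) = 2.514 mm.

2.51 mm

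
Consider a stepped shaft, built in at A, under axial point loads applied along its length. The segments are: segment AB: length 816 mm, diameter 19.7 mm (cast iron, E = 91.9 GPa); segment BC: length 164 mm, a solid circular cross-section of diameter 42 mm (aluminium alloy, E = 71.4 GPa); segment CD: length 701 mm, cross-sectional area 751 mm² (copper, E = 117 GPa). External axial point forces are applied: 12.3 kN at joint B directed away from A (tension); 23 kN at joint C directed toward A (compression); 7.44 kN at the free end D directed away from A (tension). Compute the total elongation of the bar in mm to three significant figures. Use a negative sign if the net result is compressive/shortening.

Internal axial forces (sectioning from the free end, tension +): N_CD = 7.44 kN, N_BC = -15.56 kN, N_AB = -3.26 kN.
A_AB = 304.8 mm².
A_BC = 1385 mm².
δ_AB = -3260·816/(304.8·91900) = -0.09497 mm
δ_BC = -15560·164/(1385·71400) = -0.0258 mm
δ_CD = 7440·701/(751·117000) = 0.05936 mm
δ = Σδ_i = -0.06141 mm.

-0.0614 mm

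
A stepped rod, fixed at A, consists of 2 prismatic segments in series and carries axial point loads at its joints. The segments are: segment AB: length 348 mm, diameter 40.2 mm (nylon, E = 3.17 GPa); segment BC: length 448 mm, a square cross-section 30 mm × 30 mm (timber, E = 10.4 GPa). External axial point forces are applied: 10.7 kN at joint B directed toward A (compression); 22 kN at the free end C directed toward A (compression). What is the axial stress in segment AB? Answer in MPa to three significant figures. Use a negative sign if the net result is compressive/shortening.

Internal axial forces (sectioning from the free end, tension +): N_BC = -22 kN, N_AB = -32.7 kN.
A_AB = 1269 mm².
σ_AB = N_AB/A_AB = -32700/1269 = -25.76 MPa.

-25.8 MPa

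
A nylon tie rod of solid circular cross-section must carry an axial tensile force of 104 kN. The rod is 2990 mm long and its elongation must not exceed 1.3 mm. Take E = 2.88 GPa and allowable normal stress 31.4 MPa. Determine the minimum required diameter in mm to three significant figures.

325 mm

Required area A ≥ P/σ_allow = 104000/31.4 = 3312 mm².
For a solid circular section, d ≥ √(4A/π) = 64.94 mm.
Elongation limit: A ≥ PL/(Eδ_allow) = 104000·2990/(2880·1.3) = 83060 mm² ⇒ d ≥ 325.2 mm.
The elongation limit governs.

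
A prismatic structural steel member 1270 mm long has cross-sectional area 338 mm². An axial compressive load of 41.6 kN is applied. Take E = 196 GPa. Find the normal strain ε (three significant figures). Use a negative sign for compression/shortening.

σ = N/A = -123.1 MPa; ε = σ/E = -123.1/196000 = -6.279e-04.

-6.28e-04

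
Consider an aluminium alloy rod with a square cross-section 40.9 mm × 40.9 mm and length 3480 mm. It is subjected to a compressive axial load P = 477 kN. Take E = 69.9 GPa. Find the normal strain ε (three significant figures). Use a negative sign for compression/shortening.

-0.00408

A = 1673 mm².
σ = N/A = -285.1 MPa; ε = σ/E = -285.1/69900 = -4.079e-03.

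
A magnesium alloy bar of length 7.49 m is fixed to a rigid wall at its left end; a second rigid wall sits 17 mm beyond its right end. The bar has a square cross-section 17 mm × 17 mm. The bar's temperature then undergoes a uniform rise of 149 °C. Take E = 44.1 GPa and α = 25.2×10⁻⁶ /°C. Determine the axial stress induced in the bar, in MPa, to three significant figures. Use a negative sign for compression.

Free thermal expansion αLΔT = 25.2e-6 · 7490 · 149 = 28.12 mm.
The walls engage after the gap closes; constrained expansion = 28.12 − 17 = 11.12 mm.
The walls impose strain ε = −(11.12)/7490 = -1.4851e-03; σ = Eε = 44100 · -1.4851e-03 = -65.49 MPa.

-65.5 MPa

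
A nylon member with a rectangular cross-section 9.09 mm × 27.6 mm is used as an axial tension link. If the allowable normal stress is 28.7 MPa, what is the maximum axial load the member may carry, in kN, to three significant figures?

7.20 kN

A = 250.9 mm².
P_max = σ_allow · A = 28.7 · 250.9 = 7200 N = 7.2 kN.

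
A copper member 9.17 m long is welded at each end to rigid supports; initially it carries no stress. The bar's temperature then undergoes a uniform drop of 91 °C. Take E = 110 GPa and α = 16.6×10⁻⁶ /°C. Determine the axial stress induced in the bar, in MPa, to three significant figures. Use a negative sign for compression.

Free thermal expansion αLΔT = 16.6e-6 · 9170 · -91 = -13.85 mm.
The walls impose strain ε = −(-13.85)/9170 = 1.5106e-03; σ = Eε = 110000 · 1.5106e-03 = 166.2 MPa.

166 MPa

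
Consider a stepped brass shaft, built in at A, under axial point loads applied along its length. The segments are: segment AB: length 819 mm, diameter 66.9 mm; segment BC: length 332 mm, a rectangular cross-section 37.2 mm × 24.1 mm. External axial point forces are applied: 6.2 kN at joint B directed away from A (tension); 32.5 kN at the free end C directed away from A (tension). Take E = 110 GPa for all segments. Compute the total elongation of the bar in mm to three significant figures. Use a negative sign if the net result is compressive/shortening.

Internal axial forces (sectioning from the free end, tension +): N_BC = 32.5 kN, N_AB = 38.7 kN.
A_AB = 3515 mm².
A_BC = 896.5 mm².
δ_AB = 38700·819/(3515·110000) = 0.08197 mm
δ_BC = 32500·332/(896.5·110000) = 0.1094 mm
δ = Σδ_i = 0.1914 mm.

0.191 mm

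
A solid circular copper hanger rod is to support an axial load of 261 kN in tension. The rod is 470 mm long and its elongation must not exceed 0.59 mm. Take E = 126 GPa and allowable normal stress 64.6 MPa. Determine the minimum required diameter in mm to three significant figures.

71.7 mm

Required area A ≥ P/σ_allow = 261000/64.6 = 4040 mm².
For a solid circular section, d ≥ √(4A/π) = 71.72 mm.
Elongation limit: A ≥ PL/(Eδ_allow) = 261000·470/(126000·0.59) = 1650 mm² ⇒ d ≥ 45.84 mm.
The stress limit governs.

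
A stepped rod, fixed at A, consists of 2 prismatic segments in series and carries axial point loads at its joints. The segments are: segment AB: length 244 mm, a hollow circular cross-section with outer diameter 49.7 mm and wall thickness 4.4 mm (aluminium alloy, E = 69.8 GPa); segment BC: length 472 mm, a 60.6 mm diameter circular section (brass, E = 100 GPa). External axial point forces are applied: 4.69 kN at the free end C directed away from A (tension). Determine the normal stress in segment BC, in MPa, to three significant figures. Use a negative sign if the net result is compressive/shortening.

Internal axial forces (sectioning from the free end, tension +): N_BC = 4.69 kN, N_AB = 4.69 kN.
A_BC = 2884 mm².
σ_BC = N_BC/A_BC = 4690/2884 = 1.626 MPa.

1.63 MPa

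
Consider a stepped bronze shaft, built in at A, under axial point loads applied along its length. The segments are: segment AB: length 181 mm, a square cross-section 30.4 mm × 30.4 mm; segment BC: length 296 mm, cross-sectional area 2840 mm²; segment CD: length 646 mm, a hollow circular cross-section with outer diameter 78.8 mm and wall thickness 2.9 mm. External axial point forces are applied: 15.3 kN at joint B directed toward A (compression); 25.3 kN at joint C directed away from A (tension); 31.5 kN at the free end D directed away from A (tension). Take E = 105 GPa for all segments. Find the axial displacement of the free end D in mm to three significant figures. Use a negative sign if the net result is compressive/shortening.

0.414 mm

Internal axial forces (sectioning from the free end, tension +): N_CD = 31.5 kN, N_BC = 56.8 kN, N_AB = 41.5 kN.
A_AB = 924.2 mm².
A_CD = 691.5 mm².
δ_AB = 41500·181/(924.2·105000) = 0.07741 mm
δ_BC = 56800·296/(2840·105000) = 0.05638 mm
δ_CD = 31500·646/(691.5·105000) = 0.2803 mm
δ = Σδ_i = 0.4141 mm.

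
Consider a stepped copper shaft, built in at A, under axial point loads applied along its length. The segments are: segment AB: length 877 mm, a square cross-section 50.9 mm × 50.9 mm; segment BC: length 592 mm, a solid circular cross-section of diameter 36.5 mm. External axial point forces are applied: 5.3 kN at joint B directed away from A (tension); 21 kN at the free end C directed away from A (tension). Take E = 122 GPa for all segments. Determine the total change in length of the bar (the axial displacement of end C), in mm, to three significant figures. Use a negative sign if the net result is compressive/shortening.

0.170 mm

Internal axial forces (sectioning from the free end, tension +): N_BC = 21 kN, N_AB = 26.3 kN.
A_AB = 2591 mm².
A_BC = 1046 mm².
δ_AB = 26300·877/(2591·122000) = 0.07297 mm
δ_BC = 21000·592/(1046·122000) = 0.09739 mm
δ = Σδ_i = 0.1704 mm.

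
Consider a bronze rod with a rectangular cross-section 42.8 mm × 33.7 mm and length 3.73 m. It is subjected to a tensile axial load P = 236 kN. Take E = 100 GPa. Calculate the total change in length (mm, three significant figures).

A = 1442 mm².
δ_mech = NL/(AE) = 236000·3730/(1442·100000) = 6.103 mm.

6.10 mm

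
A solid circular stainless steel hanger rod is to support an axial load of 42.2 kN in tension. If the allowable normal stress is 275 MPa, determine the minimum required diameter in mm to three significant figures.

Required area A ≥ P/σ_allow = 42200/275 = 153.5 mm².
For a solid circular section, d ≥ √(4A/π) = 13.98 mm.

14.0 mm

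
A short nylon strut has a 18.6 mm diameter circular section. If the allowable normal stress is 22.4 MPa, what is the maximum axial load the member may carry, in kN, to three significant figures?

6.09 kN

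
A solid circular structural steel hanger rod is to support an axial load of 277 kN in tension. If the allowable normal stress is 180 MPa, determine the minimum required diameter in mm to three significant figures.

Required area A ≥ P/σ_allow = 277000/180 = 1539 mm².
For a solid circular section, d ≥ √(4A/π) = 44.26 mm.

44.3 mm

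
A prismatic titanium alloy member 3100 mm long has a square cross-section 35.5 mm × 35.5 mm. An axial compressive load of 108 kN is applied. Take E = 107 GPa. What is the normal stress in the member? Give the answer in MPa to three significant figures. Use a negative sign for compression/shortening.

-85.7 MPa

A = 1260 mm².
σ = N/A = -108000/1260 = -85.7 MPa.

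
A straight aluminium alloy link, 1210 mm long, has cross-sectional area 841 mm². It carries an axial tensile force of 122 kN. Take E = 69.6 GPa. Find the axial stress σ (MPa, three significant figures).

145 MPa

σ = N/A = 122000/841 = 145.1 MPa.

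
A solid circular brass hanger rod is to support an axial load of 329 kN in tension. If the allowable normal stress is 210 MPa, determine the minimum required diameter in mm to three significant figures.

44.7 mm

Required area A ≥ P/σ_allow = 329000/210 = 1567 mm².
For a solid circular section, d ≥ √(4A/π) = 44.66 mm.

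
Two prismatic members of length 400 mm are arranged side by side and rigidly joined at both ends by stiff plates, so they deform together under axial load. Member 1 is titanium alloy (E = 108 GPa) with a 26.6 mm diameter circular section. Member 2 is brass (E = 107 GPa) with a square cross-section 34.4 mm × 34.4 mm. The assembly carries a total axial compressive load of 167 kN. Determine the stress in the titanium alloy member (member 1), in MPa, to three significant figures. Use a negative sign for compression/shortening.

-96.6 MPa

A_1 = 555.7 mm².
A_2 = 1183 mm².
Equal strain + equilibrium ⇒ each member carries load in proportion to AE: A₁E₁ = 60020000 N, A₂E₂ = 126600000 N, ΣAE = 186600000 N.
σ₁ = P·E₁/ΣAE = -167000·108000/186600000 = -96.64 MPa.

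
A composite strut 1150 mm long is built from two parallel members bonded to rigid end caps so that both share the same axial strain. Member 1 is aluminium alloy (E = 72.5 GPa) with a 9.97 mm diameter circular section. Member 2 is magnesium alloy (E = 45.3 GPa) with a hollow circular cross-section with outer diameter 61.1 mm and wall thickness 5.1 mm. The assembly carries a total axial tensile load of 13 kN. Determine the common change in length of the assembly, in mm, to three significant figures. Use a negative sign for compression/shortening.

A_1 = 78.07 mm².
A_2 = 897.2 mm².
Equal strain + equilibrium ⇒ each member carries load in proportion to AE: A₁E₁ = 5660000 N, A₂E₂ = 40640000 N, ΣAE = 46300000 N.
δ = PL/ΣAE = 13000·1150/46300000 = 0.3229 mm.

0.323 mm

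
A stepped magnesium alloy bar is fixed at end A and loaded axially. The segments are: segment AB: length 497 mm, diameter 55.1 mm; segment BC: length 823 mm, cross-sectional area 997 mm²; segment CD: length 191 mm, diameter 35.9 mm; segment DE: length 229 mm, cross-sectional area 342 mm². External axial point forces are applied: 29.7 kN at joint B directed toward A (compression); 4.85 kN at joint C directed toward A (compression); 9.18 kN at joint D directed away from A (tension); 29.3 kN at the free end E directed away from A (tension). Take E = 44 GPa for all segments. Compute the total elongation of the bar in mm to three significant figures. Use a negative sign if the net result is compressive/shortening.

Internal axial forces (sectioning from the free end, tension +): N_DE = 29.3 kN, N_CD = 38.48 kN, N_BC = 33.63 kN, N_AB = 3.93 kN.
A_AB = 2384 mm².
A_CD = 1012 mm².
δ_AB = 3930·497/(2384·44000) = 0.01862 mm
δ_BC = 33630·823/(997·44000) = 0.6309 mm
δ_CD = 38480·191/(1012·44000) = 0.165 mm
δ_DE = 29300·229/(342·44000) = 0.4459 mm
δ = Σδ_i = 1.26 mm.

1.26 mm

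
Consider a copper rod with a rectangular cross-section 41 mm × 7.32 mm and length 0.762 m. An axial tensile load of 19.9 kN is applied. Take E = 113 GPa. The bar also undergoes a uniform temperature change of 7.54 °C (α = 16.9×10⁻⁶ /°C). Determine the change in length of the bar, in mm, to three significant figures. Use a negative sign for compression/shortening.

A = 300.1 mm².
δ_mech = NL/(AE) = 19900·762/(300.1·113000) = 0.4471 mm.
δ_thermal = αLΔT = 16.9e-6·762·7.54 = 0.0971 mm.
δ = δ_mech + δ_thermal = 0.5442 mm.

0.544 mm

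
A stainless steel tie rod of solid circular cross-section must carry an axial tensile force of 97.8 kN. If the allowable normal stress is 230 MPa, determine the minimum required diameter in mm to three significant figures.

23.3 mm

Required area A ≥ P/σ_allow = 97800/230 = 425.2 mm².
For a solid circular section, d ≥ √(4A/π) = 23.27 mm.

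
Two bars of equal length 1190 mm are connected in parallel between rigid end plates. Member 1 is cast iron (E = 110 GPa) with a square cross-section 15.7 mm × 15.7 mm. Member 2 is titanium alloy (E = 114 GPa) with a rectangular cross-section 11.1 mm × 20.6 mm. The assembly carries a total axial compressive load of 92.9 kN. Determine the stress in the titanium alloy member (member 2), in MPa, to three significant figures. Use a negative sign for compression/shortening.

A_1 = 246.5 mm².
A_2 = 228.7 mm².
Equal strain + equilibrium ⇒ each member carries load in proportion to AE: A₁E₁ = 27110000 N, A₂E₂ = 26070000 N, ΣAE = 53180000 N.
σ₂ = P·E₂/ΣAE = -92900·114000/53180000 = -199.1 MPa.

-199 MPa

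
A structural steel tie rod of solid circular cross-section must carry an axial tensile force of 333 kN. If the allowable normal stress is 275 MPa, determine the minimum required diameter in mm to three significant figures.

Required area A ≥ P/σ_allow = 333000/275 = 1211 mm².
For a solid circular section, d ≥ √(4A/π) = 39.27 mm.

39.3 mm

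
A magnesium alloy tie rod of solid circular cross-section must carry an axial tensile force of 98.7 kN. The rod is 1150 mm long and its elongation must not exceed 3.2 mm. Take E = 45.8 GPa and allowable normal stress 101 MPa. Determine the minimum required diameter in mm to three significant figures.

35.3 mm

Required area A ≥ P/σ_allow = 98700/101 = 977.2 mm².
For a solid circular section, d ≥ √(4A/π) = 35.27 mm.
Elongation limit: A ≥ PL/(Eδ_allow) = 98700·1150/(45800·3.2) = 774.5 mm² ⇒ d ≥ 31.4 mm.
The stress limit governs.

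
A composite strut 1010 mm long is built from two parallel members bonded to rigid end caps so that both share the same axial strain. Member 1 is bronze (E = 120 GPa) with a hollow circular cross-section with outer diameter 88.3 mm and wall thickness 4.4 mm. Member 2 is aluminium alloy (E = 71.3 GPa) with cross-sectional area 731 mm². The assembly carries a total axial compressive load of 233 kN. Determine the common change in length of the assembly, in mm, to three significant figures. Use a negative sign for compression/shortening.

-1.23 mm

A_1 = 1160 mm².
Equal strain + equilibrium ⇒ each member carries load in proportion to AE: A₁E₁ = 139200000 N, A₂E₂ = 52120000 N, ΣAE = 191300000 N.
δ = PL/ΣAE = -233000·1010/191300000 = -1.23 mm.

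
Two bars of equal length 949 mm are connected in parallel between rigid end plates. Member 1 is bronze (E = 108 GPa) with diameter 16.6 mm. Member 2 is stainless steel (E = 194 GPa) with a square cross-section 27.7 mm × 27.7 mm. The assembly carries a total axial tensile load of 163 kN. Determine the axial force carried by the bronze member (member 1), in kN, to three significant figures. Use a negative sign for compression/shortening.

A_1 = 216.4 mm².
A_2 = 767.3 mm².
Equal strain + equilibrium ⇒ each member carries load in proportion to AE: A₁E₁ = 23370000 N, A₂E₂ = 148900000 N, ΣAE = 172200000 N.
F₁ = P·A₁E₁/ΣAE = 163000·23370000/172200000 = 22120 N.

22.1 kN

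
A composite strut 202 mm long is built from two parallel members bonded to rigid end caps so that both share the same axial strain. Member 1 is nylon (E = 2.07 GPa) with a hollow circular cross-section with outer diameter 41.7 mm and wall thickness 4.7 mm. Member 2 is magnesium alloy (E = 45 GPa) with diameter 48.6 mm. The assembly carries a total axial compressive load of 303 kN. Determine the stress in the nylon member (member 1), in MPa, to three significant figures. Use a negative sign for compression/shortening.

A_1 = 546.3 mm².
A_2 = 1855 mm².
Equal strain + equilibrium ⇒ each member carries load in proportion to AE: A₁E₁ = 1131000 N, A₂E₂ = 83480000 N, ΣAE = 84610000 N.
σ₁ = P·E₁/ΣAE = -303000·2070/84610000 = -7.413 MPa.

-7.41 MPa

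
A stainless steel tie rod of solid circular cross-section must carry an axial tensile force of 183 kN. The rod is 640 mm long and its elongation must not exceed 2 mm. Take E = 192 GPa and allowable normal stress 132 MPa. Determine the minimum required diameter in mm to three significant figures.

Required area A ≥ P/σ_allow = 183000/132 = 1386 mm².
For a solid circular section, d ≥ √(4A/π) = 42.01 mm.
Elongation limit: A ≥ PL/(Eδ_allow) = 183000·640/(192000·2) = 305 mm² ⇒ d ≥ 19.71 mm.
The stress limit governs.

42.0 mm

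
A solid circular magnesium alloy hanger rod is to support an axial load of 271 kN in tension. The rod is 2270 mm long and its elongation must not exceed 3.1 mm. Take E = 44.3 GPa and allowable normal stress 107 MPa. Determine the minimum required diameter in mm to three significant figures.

75.5 mm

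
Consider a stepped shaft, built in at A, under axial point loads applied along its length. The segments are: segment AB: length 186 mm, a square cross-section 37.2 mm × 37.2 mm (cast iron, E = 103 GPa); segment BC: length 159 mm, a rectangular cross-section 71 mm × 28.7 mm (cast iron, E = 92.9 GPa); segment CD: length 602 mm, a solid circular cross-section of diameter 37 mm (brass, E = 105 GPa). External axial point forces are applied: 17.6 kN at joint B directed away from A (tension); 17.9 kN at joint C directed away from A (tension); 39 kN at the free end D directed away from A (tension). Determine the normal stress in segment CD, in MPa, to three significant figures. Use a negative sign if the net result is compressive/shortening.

Internal axial forces (sectioning from the free end, tension +): N_CD = 39 kN, N_BC = 56.9 kN, N_AB = 74.5 kN.
A_CD = 1075 mm².
σ_CD = N_CD/A_CD = 39000/1075 = 36.27 MPa.

36.3 MPa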